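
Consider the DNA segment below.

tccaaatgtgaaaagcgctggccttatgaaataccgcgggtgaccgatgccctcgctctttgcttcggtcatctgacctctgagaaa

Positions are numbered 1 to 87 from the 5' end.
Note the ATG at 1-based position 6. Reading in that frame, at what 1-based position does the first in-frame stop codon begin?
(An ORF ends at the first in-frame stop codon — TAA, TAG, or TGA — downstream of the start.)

9

Codons from position 6: ATG (6–8), TGA (9–11).
TGA is a stop codon; it begins at position 9.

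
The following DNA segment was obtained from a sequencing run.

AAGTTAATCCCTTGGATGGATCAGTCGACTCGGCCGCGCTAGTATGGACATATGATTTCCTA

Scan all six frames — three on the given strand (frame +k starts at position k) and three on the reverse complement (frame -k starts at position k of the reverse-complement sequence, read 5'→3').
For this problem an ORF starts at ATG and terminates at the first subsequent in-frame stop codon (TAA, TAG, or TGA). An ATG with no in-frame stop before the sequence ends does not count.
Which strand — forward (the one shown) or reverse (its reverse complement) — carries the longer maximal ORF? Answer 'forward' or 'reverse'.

reverse

Reverse complement (5'→3'): TAGGAAATCATATGTCCATACTAGCGCGGCCGAGTCGACTGATCCATCCAAGGGATTAACTT
Frame +1: AAG TTA ATC CCT TGG ATG GAT CAG TCG ACT CGG CCG CGC TAG TAT GGA CAT ATG ATT TCC — ATG at 16, stop TAG at 40 → 27 nt.
Frame +2: AGT TAA TCC CTT GGA TGG ATC AGT CGA CTC GGC CGC GCT AGT ATG GAC ATA TGA TTT CCT — ATG at 44, stop TGA at 53 → 12 nt.
Frame +3: GTT AAT CCC TTG GAT GGA TCA GTC GAC TCG GCC GCG CTA GTA TGG ACA TAT GAT TTC CTA — no ATG→stop ORF.
Frame -1: TAG GAA ATC ATA TGT CCA TAC TAG CGC GGC CGA GTC GAC TGA TCC ATC CAA GGG ATT AAC — no ATG→stop ORF.
Frame -2: AGG AAA TCA TAT GTC CAT ACT AGC GCG GCC GAG TCG ACT GAT CCA TCC AAG GGA TTA ACT — no ATG→stop ORF.
Frame -3: GGA AAT CAT ATG TCC ATA CTA GCG CGG CCG AGT CGA CTG ATC CAT CCA AGG GAT TAA CTT — ATG at 12, stop TAA at 57 → 48 nt.
Forward-strand max 27 nt; reverse-strand max 48 nt. The reverse strand has the longer ORF.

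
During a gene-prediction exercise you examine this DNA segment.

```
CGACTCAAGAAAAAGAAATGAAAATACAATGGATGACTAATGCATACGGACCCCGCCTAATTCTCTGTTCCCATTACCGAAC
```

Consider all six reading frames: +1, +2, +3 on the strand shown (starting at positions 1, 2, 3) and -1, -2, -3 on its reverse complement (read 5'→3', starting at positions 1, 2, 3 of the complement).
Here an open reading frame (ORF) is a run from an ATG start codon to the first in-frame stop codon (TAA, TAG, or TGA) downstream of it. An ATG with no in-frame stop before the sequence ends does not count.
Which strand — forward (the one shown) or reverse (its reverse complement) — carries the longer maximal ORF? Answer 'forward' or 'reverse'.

forward

Reverse complement (5'→3'): GTTCGGTAATGGGAACAGAGAATTAGGCGGGGTCCGTATGCATTAGTCATCCATTGTATTTTCATTTCTTTTTCTTGAGTCG
Frame +1: CGA CTC AAG AAA AAG AAA TGA AAA TAC AAT GGA TGA CTA ATG CAT ACG GAC CCC GCC TAA TTC TCT GTT CCC ATT ACC GAA — ATG at 40, stop TAA at 58 → 21 nt.
Frame +2: GAC TCA AGA AAA AGA AAT GAA AAT ACA ATG GAT GAC TAA TGC ATA CGG ACC CCG CCT AAT TCT CTG TTC CCA TTA CCG AAC — ATG at 29, stop TAA at 38 → 12 nt.
Frame +3: ACT CAA GAA AAA GAA ATG AAA ATA CAA TGG ATG ACT AAT GCA TAC GGA CCC CGC CTA ATT CTC TGT TCC CAT TAC CGA — no ATG→stop ORF.
Frame -1: GTT CGG TAA TGG GAA CAG AGA ATT AGG CGG GGT CCG TAT GCA TTA GTC ATC CAT TGT ATT TTC ATT TCT TTT TCT TGA GTC — no ATG→stop ORF.
Frame -2: TTC GGT AAT GGG AAC AGA GAA TTA GGC GGG GTC CGT ATG CAT TAG TCA TCC ATT GTA TTT TCA TTT CTT TTT CTT GAG TCG — ATG at 38, stop TAG at 44 → 9 nt.
Frame -3: TCG GTA ATG GGA ACA GAG AAT TAG GCG GGG TCC GTA TGC ATT AGT CAT CCA TTG TAT TTT CAT TTC TTT TTC TTG AGT — ATG at 9, stop TAG at 24 → 18 nt.
Forward-strand max 21 nt; reverse-strand max 18 nt. The forward strand has the longer ORF.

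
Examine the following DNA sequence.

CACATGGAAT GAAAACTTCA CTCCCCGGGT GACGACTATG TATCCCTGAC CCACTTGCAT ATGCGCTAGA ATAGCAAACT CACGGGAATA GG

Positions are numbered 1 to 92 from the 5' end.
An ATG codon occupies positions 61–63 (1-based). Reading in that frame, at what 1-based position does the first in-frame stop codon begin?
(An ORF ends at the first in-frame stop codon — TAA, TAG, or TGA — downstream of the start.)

Codons from position 61: ATG (61–63), CGC (64–66), TAG (67–69).
TAG is a stop codon; it begins at position 67.

67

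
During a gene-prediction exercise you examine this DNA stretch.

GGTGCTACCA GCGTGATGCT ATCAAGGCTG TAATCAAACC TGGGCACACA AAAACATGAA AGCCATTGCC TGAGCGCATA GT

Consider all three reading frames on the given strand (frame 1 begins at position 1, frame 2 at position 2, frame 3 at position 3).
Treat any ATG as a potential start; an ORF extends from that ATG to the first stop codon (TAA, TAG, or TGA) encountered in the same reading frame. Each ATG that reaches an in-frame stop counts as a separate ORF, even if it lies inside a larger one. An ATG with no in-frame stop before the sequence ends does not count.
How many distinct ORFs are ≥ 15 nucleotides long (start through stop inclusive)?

2

Frame 1: GGT GCT ACC AGC GTG ATG CTA TCA AGG CTG TAA TCA AAC CTG GGC ACA CAA AAA CAT GAA AGC CAT TGC CTG AGC GCA TAG — ATG at 16, stop TAA at 31 → 18 nt.
Frame 2: GTG CTA CCA GCG TGA TGC TAT CAA GGC TGT AAT CAA ACC TGG GCA CAC AAA AAC ATG AAA GCC ATT GCC TGA GCG CAT AGT — ATG at 56, stop TGA at 71 → 18 nt.
Frame 3: TGC TAC CAG CGT GAT GCT ATC AAG GCT GTA ATC AAA CCT GGG CAC ACA AAA ACA TGA AAG CCA TTG CCT GAG CGC ATA — no ATG→stop ORF.
ORFs ≥ 15 nucleotides: frame 1 16–33 (18 nucleotides), frame 2 56–73 (18 nucleotides). Count = 2.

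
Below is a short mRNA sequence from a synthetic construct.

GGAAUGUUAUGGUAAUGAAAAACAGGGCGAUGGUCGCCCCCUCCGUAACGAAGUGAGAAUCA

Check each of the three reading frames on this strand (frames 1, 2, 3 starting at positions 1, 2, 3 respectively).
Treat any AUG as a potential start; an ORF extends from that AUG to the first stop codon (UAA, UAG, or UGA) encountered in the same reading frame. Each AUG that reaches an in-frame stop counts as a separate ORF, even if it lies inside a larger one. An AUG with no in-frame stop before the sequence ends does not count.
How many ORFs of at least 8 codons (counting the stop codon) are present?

3

Frame 1: GGA AUG UUA UGG UAA UGA AAA ACA GGG CGA UGG UCG CCC CCU CCG UAA CGA AGU GAG AAU — AUG at 4, stop UAA at 13 → 12 nt.
Frame 2: GAA UGU UAU GGU AAU GAA AAA CAG GGC GAU GGU CGC CCC CUC CGU AAC GAA GUG AGA AUC — no AUG→stop ORF.
Frame 3: AAU GUU AUG GUA AUG AAA AAC AGG GCG AUG GUC GCC CCC UCC GUA ACG AAG UGA GAA UCA — AUG at 9, stop UGA at 54 → 48 nt; AUG at 15, stop UGA at 54 → 42 nt; AUG at 30, stop UGA at 54 → 27 nt.
ORFs ≥ 8 codons: frame 3 9–56 (16 codons), frame 3 15–56 (14 codons), frame 3 30–56 (9 codons). Count = 3.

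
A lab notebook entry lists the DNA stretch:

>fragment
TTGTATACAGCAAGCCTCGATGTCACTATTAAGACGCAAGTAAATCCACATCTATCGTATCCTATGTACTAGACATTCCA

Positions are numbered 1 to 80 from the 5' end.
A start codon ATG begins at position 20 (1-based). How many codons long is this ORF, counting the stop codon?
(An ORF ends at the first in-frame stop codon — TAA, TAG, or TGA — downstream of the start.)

8

Codons from position 20: ATG (20–22), TCA (23–25), CTA (26–28), TTA (29–31), AGA (32–34), CGC (35–37), AAG (38–40), TAA (41–43).
TAA is the first in-frame stop; that's 8 codons including the stop.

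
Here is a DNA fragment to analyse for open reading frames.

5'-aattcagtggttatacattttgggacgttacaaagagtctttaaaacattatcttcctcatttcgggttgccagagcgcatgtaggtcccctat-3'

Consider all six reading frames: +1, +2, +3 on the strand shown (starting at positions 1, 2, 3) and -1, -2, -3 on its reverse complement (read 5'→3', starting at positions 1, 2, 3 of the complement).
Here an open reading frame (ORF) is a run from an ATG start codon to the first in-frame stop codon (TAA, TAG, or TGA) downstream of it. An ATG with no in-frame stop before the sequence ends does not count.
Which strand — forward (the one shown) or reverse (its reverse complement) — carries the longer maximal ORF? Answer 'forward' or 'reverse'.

reverse

Reverse complement (5'→3'): ATAGGGGACCTACATGCGCTCTGGCAACCCGAAATGAGGAAGATAATGTTTTAAAGACTCTTTGTAACGTCCCAAAATGTATAACCACTGAATT
Frame +1: AAT TCA GTG GTT ATA CAT TTT GGG ACG TTA CAA AGA GTC TTT AAA ACA TTA TCT TCC TCA TTT CGG GTT GCC AGA GCG CAT GTA GGT CCC CTA — no ATG→stop ORF.
Frame +2: ATT CAG TGG TTA TAC ATT TTG GGA CGT TAC AAA GAG TCT TTA AAA CAT TAT CTT CCT CAT TTC GGG TTG CCA GAG CGC ATG TAG GTC CCC TAT — ATG at 80, stop TAG at 83 → 6 nt.
Frame +3: TTC AGT GGT TAT ACA TTT TGG GAC GTT ACA AAG AGT CTT TAA AAC ATT ATC TTC CTC ATT TCG GGT TGC CAG AGC GCA TGT AGG TCC CCT — no ATG→stop ORF.
Frame -1: ATA GGG GAC CTA CAT GCG CTC TGG CAA CCC GAA ATG AGG AAG ATA ATG TTT TAA AGA CTC TTT GTA ACG TCC CAA AAT GTA TAA CCA CTG AAT — ATG at 34, stop TAA at 52 → 21 nt; ATG at 46, stop TAA at 52 → 9 nt.
Frame -2: TAG GGG ACC TAC ATG CGC TCT GGC AAC CCG AAA TGA GGA AGA TAA TGT TTT AAA GAC TCT TTG TAA CGT CCC AAA ATG TAT AAC CAC TGA ATT — ATG at 14, stop TGA at 35 → 24 nt; ATG at 77, stop TGA at 89 → 15 nt.
Frame -3: AGG GGA CCT ACA TGC GCT CTG GCA ACC CGA AAT GAG GAA GAT AAT GTT TTA AAG ACT CTT TGT AAC GTC CCA AAA TGT ATA ACC ACT GAA — no ATG→stop ORF.
Forward-strand max 6 nt; reverse-strand max 24 nt. The reverse strand has the longer ORF.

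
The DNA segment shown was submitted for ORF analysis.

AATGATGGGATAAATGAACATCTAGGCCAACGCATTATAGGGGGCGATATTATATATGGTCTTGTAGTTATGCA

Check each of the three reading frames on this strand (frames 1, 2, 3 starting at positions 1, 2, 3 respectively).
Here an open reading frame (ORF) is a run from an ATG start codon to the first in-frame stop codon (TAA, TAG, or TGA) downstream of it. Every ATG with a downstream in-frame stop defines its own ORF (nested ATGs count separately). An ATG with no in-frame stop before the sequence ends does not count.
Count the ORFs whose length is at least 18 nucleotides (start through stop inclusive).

0

Frame 1: AAT GAT GGG ATA AAT GAA CAT CTA GGC CAA CGC ATT ATA GGG GGC GAT ATT ATA TAT GGT CTT GTA GTT ATG — no ATG→stop ORF.
Frame 2: ATG ATG GGA TAA ATG AAC ATC TAG GCC AAC GCA TTA TAG GGG GCG ATA TTA TAT ATG GTC TTG TAG TTA TGC — ATG at 2, stop TAA at 11 → 12 nt; ATG at 5, stop TAA at 11 → 9 nt; ATG at 14, stop TAG at 23 → 12 nt; ATG at 56, stop TAG at 65 → 12 nt.
Frame 3: TGA TGG GAT AAA TGA ACA TCT AGG CCA ACG CAT TAT AGG GGG CGA TAT TAT ATA TGG TCT TGT AGT TAT GCA — no ATG→stop ORF.
No ORF reaches 18 nucleotides. Count = 0.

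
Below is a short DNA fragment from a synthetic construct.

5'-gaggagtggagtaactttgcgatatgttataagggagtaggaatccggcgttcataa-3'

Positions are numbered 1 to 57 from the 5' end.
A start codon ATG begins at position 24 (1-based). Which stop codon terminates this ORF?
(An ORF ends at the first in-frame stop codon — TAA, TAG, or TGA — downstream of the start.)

Codons from position 24: ATG (24–26), TTA (27–29), TAA (30–32).
The first in-frame stop codon is TAA.

TAA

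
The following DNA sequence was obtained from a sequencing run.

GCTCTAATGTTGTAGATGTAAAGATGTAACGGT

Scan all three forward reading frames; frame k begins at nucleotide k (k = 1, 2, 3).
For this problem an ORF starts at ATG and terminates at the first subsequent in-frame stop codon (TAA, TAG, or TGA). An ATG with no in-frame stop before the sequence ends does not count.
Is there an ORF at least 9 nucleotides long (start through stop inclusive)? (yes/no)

yes

Frame 1: GCT CTA ATG TTG TAG ATG TAA AGA TGT AAC GGT — ATG at 7, stop TAG at 13 → 9 nt; ATG at 16, stop TAA at 19 → 6 nt.
Frame 2: CTC TAA TGT TGT AGA TGT AAA GAT GTA ACG — no ATG→stop ORF.
Frame 3: TCT AAT GTT GTA GAT GTA AAG ATG TAA CGG — ATG at 24, stop TAA at 27 → 6 nt.
Frame 1 has an ORF of 9 nucleotides (positions 7–15) ≥ 9, so yes.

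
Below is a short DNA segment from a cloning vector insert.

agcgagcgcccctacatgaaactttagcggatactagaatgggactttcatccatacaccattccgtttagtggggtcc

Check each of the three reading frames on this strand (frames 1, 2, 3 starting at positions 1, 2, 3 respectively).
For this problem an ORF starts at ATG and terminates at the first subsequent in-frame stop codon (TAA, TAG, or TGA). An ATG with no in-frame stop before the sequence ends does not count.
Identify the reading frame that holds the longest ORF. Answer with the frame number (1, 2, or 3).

Frame 1: AGC GAG CGC CCC TAC ATG AAA CTT TAG CGG ATA CTA GAA TGG GAC TTT CAT CCA TAC ACC ATT CCG TTT AGT GGG GTC — ATG at 16, stop TAG at 25 → 12 nt.
Frame 2: GCG AGC GCC CCT ACA TGA AAC TTT AGC GGA TAC TAG AAT GGG ACT TTC ATC CAT ACA CCA TTC CGT TTA GTG GGG TCC — no ATG→stop ORF.
Frame 3: CGA GCG CCC CTA CAT GAA ACT TTA GCG GAT ACT AGA ATG GGA CTT TCA TCC ATA CAC CAT TCC GTT TAG TGG GGT — ATG at 39, stop TAG at 69 → 33 nt.
Longest ORF is 33 nt in frame 3 (positions 39–71).

3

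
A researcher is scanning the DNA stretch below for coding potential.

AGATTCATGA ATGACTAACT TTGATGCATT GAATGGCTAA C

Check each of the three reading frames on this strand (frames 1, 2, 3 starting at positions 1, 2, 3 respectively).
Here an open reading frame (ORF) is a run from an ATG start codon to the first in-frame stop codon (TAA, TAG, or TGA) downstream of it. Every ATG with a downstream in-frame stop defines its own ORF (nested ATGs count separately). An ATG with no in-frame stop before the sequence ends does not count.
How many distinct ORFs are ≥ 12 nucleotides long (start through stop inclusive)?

2

Frame 1: AGA TTC ATG AAT GAC TAA CTT TGA TGC ATT GAA TGG CTA — ATG at 7, stop TAA at 16 → 12 nt.
Frame 2: GAT TCA TGA ATG ACT AAC TTT GAT GCA TTG AAT GGC TAA — ATG at 11, stop TAA at 38 → 30 nt.
Frame 3: ATT CAT GAA TGA CTA ACT TTG ATG CAT TGA ATG GCT AAC — ATG at 24, stop TGA at 30 → 9 nt.
ORFs ≥ 12 nucleotides: frame 1 7–18 (12 nucleotides), frame 2 11–40 (30 nucleotides). Count = 2.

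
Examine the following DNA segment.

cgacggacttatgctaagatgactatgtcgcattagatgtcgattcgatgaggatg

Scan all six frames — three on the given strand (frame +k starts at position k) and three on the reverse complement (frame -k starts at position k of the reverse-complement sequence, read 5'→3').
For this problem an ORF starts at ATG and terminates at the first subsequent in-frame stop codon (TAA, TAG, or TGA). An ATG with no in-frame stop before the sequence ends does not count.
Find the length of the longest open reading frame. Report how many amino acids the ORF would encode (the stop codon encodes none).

Reverse complement (5'→3'): CATCCTCATCGAATCGACATCTAATGCGACATAGTCATCTTAGCATAAGTCCGTCG
Frame +1: CGA CGG ACT TAT GCT AAG ATG ACT ATG TCG CAT TAG ATG TCG ATT CGA TGA GGA — ATG at 19, stop TAG at 34 → 18 nt; ATG at 25, stop TAG at 34 → 12 nt; ATG at 37, stop TGA at 49 → 15 nt.
Frame +2: GAC GGA CTT ATG CTA AGA TGA CTA TGT CGC ATT AGA TGT CGA TTC GAT GAG GAT — ATG at 11, stop TGA at 20 → 12 nt.
Frame +3: ACG GAC TTA TGC TAA GAT GAC TAT GTC GCA TTA GAT GTC GAT TCG ATG AGG ATG — no ATG→stop ORF.
Frame -1: CAT CCT CAT CGA ATC GAC ATC TAA TGC GAC ATA GTC ATC TTA GCA TAA GTC CGT — no ATG→stop ORF.
Frame -2: ATC CTC ATC GAA TCG ACA TCT AAT GCG ACA TAG TCA TCT TAG CAT AAG TCC GTC — no ATG→stop ORF.
Frame -3: TCC TCA TCG AAT CGA CAT CTA ATG CGA CAT AGT CAT CTT AGC ATA AGT CCG TCG — no ATG→stop ORF.
Longest: frame +1, positions 19–36, 18 nt = 6 codons = 5 aa. → 5 amino acids.

5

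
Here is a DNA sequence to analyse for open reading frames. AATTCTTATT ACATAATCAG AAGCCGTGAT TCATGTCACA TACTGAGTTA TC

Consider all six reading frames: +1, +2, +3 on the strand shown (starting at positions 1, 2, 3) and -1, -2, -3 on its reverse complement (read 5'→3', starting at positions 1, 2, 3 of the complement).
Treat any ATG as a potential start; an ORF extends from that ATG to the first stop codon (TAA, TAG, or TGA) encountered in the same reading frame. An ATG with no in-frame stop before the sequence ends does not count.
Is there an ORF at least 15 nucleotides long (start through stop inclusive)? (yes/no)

yes

Reverse complement (5'→3'): GATAACTCAGTATGTGACATGAATCACGGCTTCTGATTATGTAATAAGAATT
Frame +1: AAT TCT TAT TAC ATA ATC AGA AGC CGT GAT TCA TGT CAC ATA CTG AGT TAT — no ATG→stop ORF.
Frame +2: ATT CTT ATT ACA TAA TCA GAA GCC GTG ATT CAT GTC ACA TAC TGA GTT ATC — no ATG→stop ORF.
Frame +3: TTC TTA TTA CAT AAT CAG AAG CCG TGA TTC ATG TCA CAT ACT GAG TTA — no ATG→stop ORF.
Frame -1: GAT AAC TCA GTA TGT GAC ATG AAT CAC GGC TTC TGA TTA TGT AAT AAG AAT — ATG at 19, stop TGA at 34 → 18 nt.
Frame -2: ATA ACT CAG TAT GTG ACA TGA ATC ACG GCT TCT GAT TAT GTA ATA AGA ATT — no ATG→stop ORF.
Frame -3: TAA CTC AGT ATG TGA CAT GAA TCA CGG CTT CTG ATT ATG TAA TAA GAA — ATG at 12, stop TGA at 15 → 6 nt; ATG at 39, stop TAA at 42 → 6 nt.
Frame -1 has an ORF of 18 nucleotides (positions 19–36) ≥ 15, so yes.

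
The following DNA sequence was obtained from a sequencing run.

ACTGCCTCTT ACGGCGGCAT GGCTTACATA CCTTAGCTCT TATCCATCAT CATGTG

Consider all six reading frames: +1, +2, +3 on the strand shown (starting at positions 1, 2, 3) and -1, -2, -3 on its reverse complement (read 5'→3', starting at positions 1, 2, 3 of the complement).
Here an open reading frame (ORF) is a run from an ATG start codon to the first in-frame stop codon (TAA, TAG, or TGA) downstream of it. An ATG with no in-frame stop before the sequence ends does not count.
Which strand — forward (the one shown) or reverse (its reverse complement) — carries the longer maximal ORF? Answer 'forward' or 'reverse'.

reverse

Reverse complement (5'→3'): CACATGATGATGGATAAGAGCTAAGGTATGTAAGCCATGCCGCCGTAAGAGGCAGT
Frame +1: ACT GCC TCT TAC GGC GGC ATG GCT TAC ATA CCT TAG CTC TTA TCC ATC ATC ATG — ATG at 19, stop TAG at 34 → 18 nt.
Frame +2: CTG CCT CTT ACG GCG GCA TGG CTT ACA TAC CTT AGC TCT TAT CCA TCA TCA TGT — no ATG→stop ORF.
Frame +3: TGC CTC TTA CGG CGG CAT GGC TTA CAT ACC TTA GCT CTT ATC CAT CAT CAT GTG — no ATG→stop ORF.
Frame -1: CAC ATG ATG ATG GAT AAG AGC TAA GGT ATG TAA GCC ATG CCG CCG TAA GAG GCA — ATG at 4, stop TAA at 22 → 21 nt; ATG at 7, stop TAA at 22 → 18 nt; ATG at 10, stop TAA at 22 → 15 nt; ATG at 28, stop TAA at 31 → 6 nt; ATG at 37, stop TAA at 46 → 12 nt.
Frame -2: ACA TGA TGA TGG ATA AGA GCT AAG GTA TGT AAG CCA TGC CGC CGT AAG AGG CAG — no ATG→stop ORF.
Frame -3: CAT GAT GAT GGA TAA GAG CTA AGG TAT GTA AGC CAT GCC GCC GTA AGA GGC AGT — no ATG→stop ORF.
Forward-strand max 18 nt; reverse-strand max 21 nt. The reverse strand has the longer ORF.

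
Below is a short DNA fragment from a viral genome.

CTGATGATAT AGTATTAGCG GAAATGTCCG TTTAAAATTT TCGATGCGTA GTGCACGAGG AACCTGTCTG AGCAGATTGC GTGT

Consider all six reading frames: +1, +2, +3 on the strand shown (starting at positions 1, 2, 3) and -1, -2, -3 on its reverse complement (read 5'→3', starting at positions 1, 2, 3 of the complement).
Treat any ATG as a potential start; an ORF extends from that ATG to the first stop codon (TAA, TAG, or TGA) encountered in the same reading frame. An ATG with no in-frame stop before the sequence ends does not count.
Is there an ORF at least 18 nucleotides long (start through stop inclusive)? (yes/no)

Reverse complement (5'→3'): ACACGCAATCTGCTCAGACAGGTTCCTCGTGCACTACGCATCGAAAATTTTAAACGGACATTTCCGCTAATACTATATCATCAG
Frame +1: CTG ATG ATA TAG TAT TAG CGG AAA TGT CCG TTT AAA ATT TTC GAT GCG TAG TGC ACG AGG AAC CTG TCT GAG CAG ATT GCG TGT — ATG at 4, stop TAG at 10 → 9 nt.
Frame +2: TGA TGA TAT AGT ATT AGC GGA AAT GTC CGT TTA AAA TTT TCG ATG CGT AGT GCA CGA GGA ACC TGT CTG AGC AGA TTG CGT — no ATG→stop ORF.
Frame +3: GAT GAT ATA GTA TTA GCG GAA ATG TCC GTT TAA AAT TTT CGA TGC GTA GTG CAC GAG GAA CCT GTC TGA GCA GAT TGC GTG — ATG at 24, stop TAA at 33 → 12 nt.
Frame -1: ACA CGC AAT CTG CTC AGA CAG GTT CCT CGT GCA CTA CGC ATC GAA AAT TTT AAA CGG ACA TTT CCG CTA ATA CTA TAT CAT CAG — no ATG→stop ORF.
Frame -2: CAC GCA ATC TGC TCA GAC AGG TTC CTC GTG CAC TAC GCA TCG AAA ATT TTA AAC GGA CAT TTC CGC TAA TAC TAT ATC ATC — no ATG→stop ORF.
Frame -3: ACG CAA TCT GCT CAG ACA GGT TCC TCG TGC ACT ACG CAT CGA AAA TTT TAA ACG GAC ATT TCC GCT AAT ACT ATA TCA TCA — no ATG→stop ORF.
Largest ORF found is 12 nucleotides < 18, so no.

no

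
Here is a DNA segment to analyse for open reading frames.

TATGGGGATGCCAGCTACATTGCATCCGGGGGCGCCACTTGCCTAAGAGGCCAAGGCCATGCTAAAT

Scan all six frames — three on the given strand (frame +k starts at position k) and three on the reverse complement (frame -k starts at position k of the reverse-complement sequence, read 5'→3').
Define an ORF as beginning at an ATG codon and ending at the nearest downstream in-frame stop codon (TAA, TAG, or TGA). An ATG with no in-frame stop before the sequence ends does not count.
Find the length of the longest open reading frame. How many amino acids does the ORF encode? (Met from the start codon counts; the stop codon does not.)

Reverse complement (5'→3'): ATTTAGCATGGCCTTGGCCTCTTAGGCAAGTGGCGCCCCCGGATGCAATGTAGCTGGCATCCCCATA
Frame +1: TAT GGG GAT GCC AGC TAC ATT GCA TCC GGG GGC GCC ACT TGC CTA AGA GGC CAA GGC CAT GCT AAA — no ATG→stop ORF.
Frame +2: ATG GGG ATG CCA GCT ACA TTG CAT CCG GGG GCG CCA CTT GCC TAA GAG GCC AAG GCC ATG CTA AAT — ATG at 2, stop TAA at 44 → 45 nt; ATG at 8, stop TAA at 44 → 39 nt.
Frame +3: TGG GGA TGC CAG CTA CAT TGC ATC CGG GGG CGC CAC TTG CCT AAG AGG CCA AGG CCA TGC TAA — no ATG→stop ORF.
Frame -1: ATT TAG CAT GGC CTT GGC CTC TTA GGC AAG TGG CGC CCC CGG ATG CAA TGT AGC TGG CAT CCC CAT — no ATG→stop ORF.
Frame -2: TTT AGC ATG GCC TTG GCC TCT TAG GCA AGT GGC GCC CCC GGA TGC AAT GTA GCT GGC ATC CCC ATA — ATG at 8, stop TAG at 23 → 18 nt.
Frame -3: TTA GCA TGG CCT TGG CCT CTT AGG CAA GTG GCG CCC CCG GAT GCA ATG TAG CTG GCA TCC CCA — ATG at 48, stop TAG at 51 → 6 nt.
Longest: frame +2, positions 2–46, 45 nt = 15 codons = 14 aa. → 14 amino acids.

14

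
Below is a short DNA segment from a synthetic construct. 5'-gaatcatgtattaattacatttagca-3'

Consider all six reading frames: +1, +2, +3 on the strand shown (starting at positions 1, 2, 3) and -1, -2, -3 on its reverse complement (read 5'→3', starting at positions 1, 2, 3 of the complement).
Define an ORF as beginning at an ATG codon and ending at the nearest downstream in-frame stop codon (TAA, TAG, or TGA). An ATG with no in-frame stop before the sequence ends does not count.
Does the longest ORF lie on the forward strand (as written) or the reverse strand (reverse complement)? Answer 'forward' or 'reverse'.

forward

Reverse complement (5'→3'): TGCTAAATGTAATTAATACATGATTC
Frame +1: GAA TCA TGT ATT AAT TAC ATT TAG — no ATG→stop ORF.
Frame +2: AAT CAT GTA TTA ATT ACA TTT AGC — no ATG→stop ORF.
Frame +3: ATC ATG TAT TAA TTA CAT TTA GCA — ATG at 6, stop TAA at 12 → 9 nt.
Frame -1: TGC TAA ATG TAA TTA ATA CAT GAT — ATG at 7, stop TAA at 10 → 6 nt.
Frame -2: GCT AAA TGT AAT TAA TAC ATG ATT — no ATG→stop ORF.
Frame -3: CTA AAT GTA ATT AAT ACA TGA TTC — no ATG→stop ORF.
Forward-strand max 9 nt; reverse-strand max 6 nt. The forward strand has the longer ORF.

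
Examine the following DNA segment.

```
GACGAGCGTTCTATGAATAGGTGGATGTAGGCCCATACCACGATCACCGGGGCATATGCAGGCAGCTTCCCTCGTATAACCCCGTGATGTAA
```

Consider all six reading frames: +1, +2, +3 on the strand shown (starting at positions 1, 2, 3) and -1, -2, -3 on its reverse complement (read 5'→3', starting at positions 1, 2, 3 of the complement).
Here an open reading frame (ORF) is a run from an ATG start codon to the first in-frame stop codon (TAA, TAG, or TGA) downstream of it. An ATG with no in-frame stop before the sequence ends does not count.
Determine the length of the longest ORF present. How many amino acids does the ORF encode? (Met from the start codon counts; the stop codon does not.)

7

Reverse complement (5'→3'): TTACATCACGGGGTTATACGAGGGAAGCTGCCTGCATATGCCCCGGTGATCGTGGTATGGGCCTACATCCACCTATTCATAGAACGCTCGTC
Frame +1: GAC GAG CGT TCT ATG AAT AGG TGG ATG TAG GCC CAT ACC ACG ATC ACC GGG GCA TAT GCA GGC AGC TTC CCT CGT ATA ACC CCG TGA TGT — ATG at 13, stop TAG at 28 → 18 nt; ATG at 25, stop TAG at 28 → 6 nt.
Frame +2: ACG AGC GTT CTA TGA ATA GGT GGA TGT AGG CCC ATA CCA CGA TCA CCG GGG CAT ATG CAG GCA GCT TCC CTC GTA TAA CCC CGT GAT GTA — ATG at 56, stop TAA at 77 → 24 nt.
Frame +3: CGA GCG TTC TAT GAA TAG GTG GAT GTA GGC CCA TAC CAC GAT CAC CGG GGC ATA TGC AGG CAG CTT CCC TCG TAT AAC CCC GTG ATG TAA — ATG at 87, stop TAA at 90 → 6 nt.
Frame -1: TTA CAT CAC GGG GTT ATA CGA GGG AAG CTG CCT GCA TAT GCC CCG GTG ATC GTG GTA TGG GCC TAC ATC CAC CTA TTC ATA GAA CGC TCG — no ATG→stop ORF.
Frame -2: TAC ATC ACG GGG TTA TAC GAG GGA AGC TGC CTG CAT ATG CCC CGG TGA TCG TGG TAT GGG CCT ACA TCC ACC TAT TCA TAG AAC GCT CGT — ATG at 38, stop TGA at 47 → 12 nt.
Frame -3: ACA TCA CGG GGT TAT ACG AGG GAA GCT GCC TGC ATA TGC CCC GGT GAT CGT GGT ATG GGC CTA CAT CCA CCT ATT CAT AGA ACG CTC GTC — no ATG→stop ORF.
Longest: frame +2, positions 56–79, 24 nt = 8 codons = 7 aa. → 7 amino acids.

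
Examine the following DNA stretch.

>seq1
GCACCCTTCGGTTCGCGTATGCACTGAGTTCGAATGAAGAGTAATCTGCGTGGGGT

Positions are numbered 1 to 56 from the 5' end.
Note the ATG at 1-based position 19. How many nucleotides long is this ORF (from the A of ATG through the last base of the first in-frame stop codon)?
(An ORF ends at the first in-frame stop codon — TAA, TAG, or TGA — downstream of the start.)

Codons from position 19: ATG (19–21), CAC (22–24), TGA (25–27).
TGA is the first in-frame stop; ORF spans 19–27, 9 nucleotides.

9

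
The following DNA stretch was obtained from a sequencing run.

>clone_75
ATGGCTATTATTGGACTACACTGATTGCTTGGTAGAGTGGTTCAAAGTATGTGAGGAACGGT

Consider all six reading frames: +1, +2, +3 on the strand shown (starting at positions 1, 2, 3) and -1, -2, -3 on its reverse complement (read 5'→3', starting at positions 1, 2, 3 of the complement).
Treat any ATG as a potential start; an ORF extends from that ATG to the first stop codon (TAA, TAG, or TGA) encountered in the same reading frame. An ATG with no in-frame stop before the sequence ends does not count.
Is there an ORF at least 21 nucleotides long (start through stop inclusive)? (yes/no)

yes

Reverse complement (5'→3'): ACCGTTCCTCACATACTTTGAACCACTCTACCAAGCAATCAGTGTAGTCCAATAATAGCCAT
Frame +1: ATG GCT ATT ATT GGA CTA CAC TGA TTG CTT GGT AGA GTG GTT CAA AGT ATG TGA GGA ACG — ATG at 1, stop TGA at 22 → 24 nt; ATG at 49, stop TGA at 52 → 6 nt.
Frame +2: TGG CTA TTA TTG GAC TAC ACT GAT TGC TTG GTA GAG TGG TTC AAA GTA TGT GAG GAA CGG — no ATG→stop ORF.
Frame +3: GGC TAT TAT TGG ACT ACA CTG ATT GCT TGG TAG AGT GGT TCA AAG TAT GTG AGG AAC GGT — no ATG→stop ORF.
Frame -1: ACC GTT CCT CAC ATA CTT TGA ACC ACT CTA CCA AGC AAT CAG TGT AGT CCA ATA ATA GCC — no ATG→stop ORF.
Frame -2: CCG TTC CTC ACA TAC TTT GAA CCA CTC TAC CAA GCA ATC AGT GTA GTC CAA TAA TAG CCA — no ATG→stop ORF.
Frame -3: CGT TCC TCA CAT ACT TTG AAC CAC TCT ACC AAG CAA TCA GTG TAG TCC AAT AAT AGC CAT — no ATG→stop ORF.
Frame +1 has an ORF of 24 nucleotides (positions 1–24) ≥ 21, so yes.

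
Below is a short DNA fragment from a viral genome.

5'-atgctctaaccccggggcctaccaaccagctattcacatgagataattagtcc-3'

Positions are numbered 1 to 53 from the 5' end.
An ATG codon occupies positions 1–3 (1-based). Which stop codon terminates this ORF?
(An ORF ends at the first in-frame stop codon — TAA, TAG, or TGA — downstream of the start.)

Codons from position 1: ATG (1–3), CTC (4–6), TAA (7–9).
The first in-frame stop codon is TAA.

TAA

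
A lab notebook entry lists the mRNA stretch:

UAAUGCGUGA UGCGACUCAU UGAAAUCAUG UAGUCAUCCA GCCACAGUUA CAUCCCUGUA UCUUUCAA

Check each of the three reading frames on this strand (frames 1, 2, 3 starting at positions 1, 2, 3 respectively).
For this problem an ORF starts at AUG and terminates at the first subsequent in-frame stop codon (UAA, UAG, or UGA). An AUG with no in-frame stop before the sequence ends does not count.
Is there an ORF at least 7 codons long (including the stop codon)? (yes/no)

Frame 1: UAA UGC GUG AUG CGA CUC AUU GAA AUC AUG UAG UCA UCC AGC CAC AGU UAC AUC CCU GUA UCU UUC — AUG at 10, stop UAG at 31 → 24 nt; AUG at 28, stop UAG at 31 → 6 nt.
Frame 2: AAU GCG UGA UGC GAC UCA UUG AAA UCA UGU AGU CAU CCA GCC ACA GUU ACA UCC CUG UAU CUU UCA — no AUG→stop ORF.
Frame 3: AUG CGU GAU GCG ACU CAU UGA AAU CAU GUA GUC AUC CAG CCA CAG UUA CAU CCC UGU AUC UUU CAA — AUG at 3, stop UGA at 21 → 21 nt.
Frame 1 has an ORF of 8 codons (positions 10–33) ≥ 7, so yes.

yes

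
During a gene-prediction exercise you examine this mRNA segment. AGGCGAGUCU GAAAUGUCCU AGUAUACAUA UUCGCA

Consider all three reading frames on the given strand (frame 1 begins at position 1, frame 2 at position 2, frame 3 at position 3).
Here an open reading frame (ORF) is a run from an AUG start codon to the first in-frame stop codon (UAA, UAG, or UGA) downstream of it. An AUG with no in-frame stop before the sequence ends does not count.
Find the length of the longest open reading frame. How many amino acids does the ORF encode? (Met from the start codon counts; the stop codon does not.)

Frame 1: AGG CGA GUC UGA AAU GUC CUA GUA UAC AUA UUC GCA — no AUG→stop ORF.
Frame 2: GGC GAG UCU GAA AUG UCC UAG UAU ACA UAU UCG — AUG at 14, stop UAG at 20 → 9 nt.
Frame 3: GCG AGU CUG AAA UGU CCU AGU AUA CAU AUU CGC — no AUG→stop ORF.
Longest: frame 2, positions 14–22, 9 nt = 3 codons = 2 aa. → 2 amino acids.

2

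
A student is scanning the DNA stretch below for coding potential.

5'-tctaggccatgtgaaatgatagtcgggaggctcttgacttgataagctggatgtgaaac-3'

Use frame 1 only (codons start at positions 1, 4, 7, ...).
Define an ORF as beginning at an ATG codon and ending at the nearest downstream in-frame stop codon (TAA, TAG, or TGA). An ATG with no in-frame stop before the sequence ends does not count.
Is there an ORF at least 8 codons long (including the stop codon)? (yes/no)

Frame 1: TCT AGG CCA TGT GAA ATG ATA GTC GGG AGG CTC TTG ACT TGA TAA GCT GGA TGT GAA — ATG at 16, stop TGA at 40 → 27 nt.
Frame 1 has an ORF of 9 codons (positions 16–42) ≥ 8, so yes.

yes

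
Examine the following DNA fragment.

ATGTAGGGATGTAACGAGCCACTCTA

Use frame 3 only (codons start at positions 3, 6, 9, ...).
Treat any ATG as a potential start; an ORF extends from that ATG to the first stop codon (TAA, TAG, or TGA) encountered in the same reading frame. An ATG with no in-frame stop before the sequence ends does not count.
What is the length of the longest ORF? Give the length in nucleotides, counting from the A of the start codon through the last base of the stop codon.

Frame 3: GTA GGG ATG TAA CGA GCC ACT CTA — ATG at 9, stop TAA at 12 → 6 nt.
Longest: frame 3, positions 9–14, 6 nt = 2 codons = 1 aa. → 6 nucleotides.

6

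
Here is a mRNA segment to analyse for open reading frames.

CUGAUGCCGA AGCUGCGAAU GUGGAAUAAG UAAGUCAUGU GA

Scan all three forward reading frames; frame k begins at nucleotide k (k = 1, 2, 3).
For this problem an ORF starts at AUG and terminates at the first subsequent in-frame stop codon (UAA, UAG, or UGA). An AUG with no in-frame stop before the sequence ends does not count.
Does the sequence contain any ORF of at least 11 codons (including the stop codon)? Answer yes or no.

Frame 1: CUG AUG CCG AAG CUG CGA AUG UGG AAU AAG UAA GUC AUG UGA — AUG at 4, stop UAA at 31 → 30 nt; AUG at 19, stop UAA at 31 → 15 nt; AUG at 37, stop UGA at 40 → 6 nt.
Frame 2: UGA UGC CGA AGC UGC GAA UGU GGA AUA AGU AAG UCA UGU — no AUG→stop ORF.
Frame 3: GAU GCC GAA GCU GCG AAU GUG GAA UAA GUA AGU CAU GUG — no AUG→stop ORF.
Largest ORF found is 10 codons < 11, so no.

no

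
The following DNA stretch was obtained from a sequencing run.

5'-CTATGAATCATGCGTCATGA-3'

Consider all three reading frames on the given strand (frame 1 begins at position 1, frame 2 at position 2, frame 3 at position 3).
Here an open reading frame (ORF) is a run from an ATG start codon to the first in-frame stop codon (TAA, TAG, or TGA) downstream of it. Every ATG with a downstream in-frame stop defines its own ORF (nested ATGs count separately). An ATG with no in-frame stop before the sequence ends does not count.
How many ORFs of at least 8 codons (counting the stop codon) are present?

Frame 1: CTA TGA ATC ATG CGT CAT — no ATG→stop ORF.
Frame 2: TAT GAA TCA TGC GTC ATG — no ATG→stop ORF.
Frame 3: ATG AAT CAT GCG TCA TGA — ATG at 3, stop TGA at 18 → 18 nt.
No ORF reaches 8 codons. Count = 0.

0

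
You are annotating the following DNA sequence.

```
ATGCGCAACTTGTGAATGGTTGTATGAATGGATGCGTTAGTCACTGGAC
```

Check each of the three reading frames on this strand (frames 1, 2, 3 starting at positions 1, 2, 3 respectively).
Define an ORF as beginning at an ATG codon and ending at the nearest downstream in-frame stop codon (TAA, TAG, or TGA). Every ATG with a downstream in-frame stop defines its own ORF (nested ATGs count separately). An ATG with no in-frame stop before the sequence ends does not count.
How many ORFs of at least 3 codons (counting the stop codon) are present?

Frame 1: ATG CGC AAC TTG TGA ATG GTT GTA TGA ATG GAT GCG TTA GTC ACT GGA — ATG at 1, stop TGA at 13 → 15 nt; ATG at 16, stop TGA at 25 → 12 nt.
Frame 2: TGC GCA ACT TGT GAA TGG TTG TAT GAA TGG ATG CGT TAG TCA CTG GAC — ATG at 32, stop TAG at 38 → 9 nt.
Frame 3: GCG CAA CTT GTG AAT GGT TGT ATG AAT GGA TGC GTT AGT CAC TGG — no ATG→stop ORF.
ORFs ≥ 3 codons: frame 1 1–15 (5 codons), frame 1 16–27 (4 codons), frame 2 32–40 (3 codons). Count = 3.

3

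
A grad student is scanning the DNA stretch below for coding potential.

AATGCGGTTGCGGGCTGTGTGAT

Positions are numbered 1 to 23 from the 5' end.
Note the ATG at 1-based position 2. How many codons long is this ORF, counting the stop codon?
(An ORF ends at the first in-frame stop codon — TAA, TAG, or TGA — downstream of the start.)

Codons from position 2: ATG (2–4), CGG (5–7), TTG (8–10), CGG (11–13), GCT (14–16), GTG (17–19), TGA (20–22).
TGA is the first in-frame stop; that's 7 codons including the stop.

7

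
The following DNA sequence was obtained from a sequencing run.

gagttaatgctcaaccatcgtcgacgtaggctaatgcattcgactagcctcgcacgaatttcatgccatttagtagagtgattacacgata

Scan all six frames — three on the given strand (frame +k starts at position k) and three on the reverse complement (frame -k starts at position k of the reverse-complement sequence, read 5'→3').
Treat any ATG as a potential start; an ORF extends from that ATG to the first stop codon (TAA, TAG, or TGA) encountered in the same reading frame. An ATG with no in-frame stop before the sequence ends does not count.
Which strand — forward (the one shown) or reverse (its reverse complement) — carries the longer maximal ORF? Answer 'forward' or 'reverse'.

Reverse complement (5'→3'): TATCGTGTAATCACTCTACTAAATGGCATGAAATTCGTGCGAGGCTAGTCGAATGCATTAGCCTACGTCGACGATGGTTGAGCATTAACTC
Frame +1: GAG TTA ATG CTC AAC CAT CGT CGA CGT AGG CTA ATG CAT TCG ACT AGC CTC GCA CGA ATT TCA TGC CAT TTA GTA GAG TGA TTA CAC GAT — ATG at 7, stop TGA at 79 → 75 nt; ATG at 34, stop TGA at 79 → 48 nt.
Frame +2: AGT TAA TGC TCA ACC ATC GTC GAC GTA GGC TAA TGC ATT CGA CTA GCC TCG CAC GAA TTT CAT GCC ATT TAG TAG AGT GAT TAC ACG ATA — no ATG→stop ORF.
Frame +3: GTT AAT GCT CAA CCA TCG TCG ACG TAG GCT AAT GCA TTC GAC TAG CCT CGC ACG AAT TTC ATG CCA TTT AGT AGA GTG ATT ACA CGA — no ATG→stop ORF.
Frame -1: TAT CGT GTA ATC ACT CTA CTA AAT GGC ATG AAA TTC GTG CGA GGC TAG TCG AAT GCA TTA GCC TAC GTC GAC GAT GGT TGA GCA TTA ACT — ATG at 28, stop TAG at 46 → 21 nt.
Frame -2: ATC GTG TAA TCA CTC TAC TAA ATG GCA TGA AAT TCG TGC GAG GCT AGT CGA ATG CAT TAG CCT ACG TCG ACG ATG GTT GAG CAT TAA CTC — ATG at 23, stop TGA at 29 → 9 nt; ATG at 53, stop TAG at 59 → 9 nt; ATG at 74, stop TAA at 86 → 15 nt.
Frame -3: TCG TGT AAT CAC TCT ACT AAA TGG CAT GAA ATT CGT GCG AGG CTA GTC GAA TGC ATT AGC CTA CGT CGA CGA TGG TTG AGC ATT AAC — no ATG→stop ORF.
Forward-strand max 75 nt; reverse-strand max 21 nt. The forward strand has the longer ORF.

forward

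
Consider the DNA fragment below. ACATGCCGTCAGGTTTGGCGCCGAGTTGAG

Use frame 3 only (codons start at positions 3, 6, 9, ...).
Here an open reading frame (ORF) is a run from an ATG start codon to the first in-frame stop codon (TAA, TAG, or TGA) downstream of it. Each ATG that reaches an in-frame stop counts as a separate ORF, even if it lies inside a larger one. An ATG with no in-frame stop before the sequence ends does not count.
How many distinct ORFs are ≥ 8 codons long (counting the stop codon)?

Frame 3: ATG CCG TCA GGT TTG GCG CCG AGT TGA — ATG at 3, stop TGA at 27 → 27 nt.
ORFs ≥ 8 codons: frame 3 3–29 (9 codons). Count = 1.

1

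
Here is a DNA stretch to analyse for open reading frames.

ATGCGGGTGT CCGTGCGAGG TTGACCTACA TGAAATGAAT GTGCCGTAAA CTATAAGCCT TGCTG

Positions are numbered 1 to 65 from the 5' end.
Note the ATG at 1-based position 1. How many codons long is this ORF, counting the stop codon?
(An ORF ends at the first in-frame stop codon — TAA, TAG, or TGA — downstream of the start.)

8

Codons from position 1: ATG (1–3), CGG (4–6), GTG (7–9), TCC (10–12), GTG (13–15), CGA (16–18), GGT (19–21), TGA (22–24).
TGA is the first in-frame stop; that's 8 codons including the stop.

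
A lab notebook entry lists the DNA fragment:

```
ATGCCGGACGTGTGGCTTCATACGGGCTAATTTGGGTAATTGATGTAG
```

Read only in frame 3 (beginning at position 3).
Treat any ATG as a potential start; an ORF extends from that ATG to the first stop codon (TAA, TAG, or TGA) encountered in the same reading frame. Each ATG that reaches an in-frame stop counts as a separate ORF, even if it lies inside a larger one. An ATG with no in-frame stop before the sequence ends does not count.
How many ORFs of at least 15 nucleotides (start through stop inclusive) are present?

0

Frame 3: GCC GGA CGT GTG GCT TCA TAC GGG CTA ATT TGG GTA ATT GAT GTA — no ATG→stop ORF.
No ORF reaches 15 nucleotides. Count = 0.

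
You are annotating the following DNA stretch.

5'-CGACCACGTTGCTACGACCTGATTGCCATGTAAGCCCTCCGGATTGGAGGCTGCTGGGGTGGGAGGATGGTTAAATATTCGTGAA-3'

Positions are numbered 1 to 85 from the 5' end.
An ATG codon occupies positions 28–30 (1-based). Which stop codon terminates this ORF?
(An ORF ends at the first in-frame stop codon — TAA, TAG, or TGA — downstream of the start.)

Codons from position 28: ATG (28–30), TAA (31–33).
The first in-frame stop codon is TAA.

TAA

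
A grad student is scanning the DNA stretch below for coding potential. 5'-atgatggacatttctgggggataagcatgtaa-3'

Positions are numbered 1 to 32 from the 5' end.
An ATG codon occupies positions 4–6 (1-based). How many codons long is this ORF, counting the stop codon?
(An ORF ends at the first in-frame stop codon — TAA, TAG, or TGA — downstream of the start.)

7

Codons from position 4: ATG (4–6), GAC (7–9), ATT (10–12), TCT (13–15), GGG (16–18), GGA (19–21), TAA (22–24).
TAA is the first in-frame stop; that's 7 codons including the stop.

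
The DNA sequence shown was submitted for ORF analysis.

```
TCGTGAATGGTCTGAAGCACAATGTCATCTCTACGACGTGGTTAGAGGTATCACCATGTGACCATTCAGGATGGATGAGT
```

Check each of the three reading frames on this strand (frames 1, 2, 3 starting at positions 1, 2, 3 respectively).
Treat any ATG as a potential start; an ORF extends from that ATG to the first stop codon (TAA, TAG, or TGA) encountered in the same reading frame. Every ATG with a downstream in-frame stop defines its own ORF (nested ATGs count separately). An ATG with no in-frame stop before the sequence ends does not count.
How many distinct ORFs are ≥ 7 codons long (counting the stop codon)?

Frame 1: TCG TGA ATG GTC TGA AGC ACA ATG TCA TCT CTA CGA CGT GGT TAG AGG TAT CAC CAT GTG ACC ATT CAG GAT GGA TGA — ATG at 7, stop TGA at 13 → 9 nt; ATG at 22, stop TAG at 43 → 24 nt.
Frame 2: CGT GAA TGG TCT GAA GCA CAA TGT CAT CTC TAC GAC GTG GTT AGA GGT ATC ACC ATG TGA CCA TTC AGG ATG GAT GAG — ATG at 56, stop TGA at 59 → 6 nt.
Frame 3: GTG AAT GGT CTG AAG CAC AAT GTC ATC TCT ACG ACG TGG TTA GAG GTA TCA CCA TGT GAC CAT TCA GGA TGG ATG AGT — no ATG→stop ORF.
ORFs ≥ 7 codons: frame 1 22–45 (8 codons). Count = 1.

1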